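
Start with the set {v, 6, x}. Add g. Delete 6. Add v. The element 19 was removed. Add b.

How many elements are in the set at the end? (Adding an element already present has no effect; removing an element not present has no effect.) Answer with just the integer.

Answer: 4

Derivation:
Tracking the set through each operation:
Start: {6, v, x}
Event 1 (add g): added. Set: {6, g, v, x}
Event 2 (remove 6): removed. Set: {g, v, x}
Event 3 (add v): already present, no change. Set: {g, v, x}
Event 4 (remove 19): not present, no change. Set: {g, v, x}
Event 5 (add b): added. Set: {b, g, v, x}

Final set: {b, g, v, x} (size 4)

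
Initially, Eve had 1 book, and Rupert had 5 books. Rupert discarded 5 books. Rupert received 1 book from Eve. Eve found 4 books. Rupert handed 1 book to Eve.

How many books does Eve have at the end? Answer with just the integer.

Answer: 5

Derivation:
Tracking counts step by step:
Start: Eve=1, Rupert=5
Event 1 (Rupert -5): Rupert: 5 -> 0. State: Eve=1, Rupert=0
Event 2 (Eve -> Rupert, 1): Eve: 1 -> 0, Rupert: 0 -> 1. State: Eve=0, Rupert=1
Event 3 (Eve +4): Eve: 0 -> 4. State: Eve=4, Rupert=1
Event 4 (Rupert -> Eve, 1): Rupert: 1 -> 0, Eve: 4 -> 5. State: Eve=5, Rupert=0

Eve's final count: 5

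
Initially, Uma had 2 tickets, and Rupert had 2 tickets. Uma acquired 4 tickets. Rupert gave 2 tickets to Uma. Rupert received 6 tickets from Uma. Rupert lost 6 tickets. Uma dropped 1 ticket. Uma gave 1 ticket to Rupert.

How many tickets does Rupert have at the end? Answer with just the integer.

Tracking counts step by step:
Start: Uma=2, Rupert=2
Event 1 (Uma +4): Uma: 2 -> 6. State: Uma=6, Rupert=2
Event 2 (Rupert -> Uma, 2): Rupert: 2 -> 0, Uma: 6 -> 8. State: Uma=8, Rupert=0
Event 3 (Uma -> Rupert, 6): Uma: 8 -> 2, Rupert: 0 -> 6. State: Uma=2, Rupert=6
Event 4 (Rupert -6): Rupert: 6 -> 0. State: Uma=2, Rupert=0
Event 5 (Uma -1): Uma: 2 -> 1. State: Uma=1, Rupert=0
Event 6 (Uma -> Rupert, 1): Uma: 1 -> 0, Rupert: 0 -> 1. State: Uma=0, Rupert=1

Rupert's final count: 1

Answer: 1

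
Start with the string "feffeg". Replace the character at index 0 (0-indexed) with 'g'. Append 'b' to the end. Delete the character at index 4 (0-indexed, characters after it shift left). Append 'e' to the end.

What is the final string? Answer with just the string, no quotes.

Applying each edit step by step:
Start: "feffeg"
Op 1 (replace idx 0: 'f' -> 'g'): "feffeg" -> "geffeg"
Op 2 (append 'b'): "geffeg" -> "geffegb"
Op 3 (delete idx 4 = 'e'): "geffegb" -> "geffgb"
Op 4 (append 'e'): "geffgb" -> "geffgbe"

Answer: geffgbe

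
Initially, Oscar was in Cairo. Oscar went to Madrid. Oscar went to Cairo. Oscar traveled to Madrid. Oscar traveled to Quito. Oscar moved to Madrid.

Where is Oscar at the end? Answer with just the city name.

Answer: Madrid

Derivation:
Tracking Oscar's location:
Start: Oscar is in Cairo.
After move 1: Cairo -> Madrid. Oscar is in Madrid.
After move 2: Madrid -> Cairo. Oscar is in Cairo.
After move 3: Cairo -> Madrid. Oscar is in Madrid.
After move 4: Madrid -> Quito. Oscar is in Quito.
After move 5: Quito -> Madrid. Oscar is in Madrid.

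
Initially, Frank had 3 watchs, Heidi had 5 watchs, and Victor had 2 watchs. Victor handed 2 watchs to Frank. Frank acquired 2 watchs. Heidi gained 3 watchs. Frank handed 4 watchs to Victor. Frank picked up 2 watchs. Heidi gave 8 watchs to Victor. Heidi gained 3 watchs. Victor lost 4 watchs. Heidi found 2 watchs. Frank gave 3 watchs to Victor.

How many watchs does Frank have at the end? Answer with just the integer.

Answer: 2

Derivation:
Tracking counts step by step:
Start: Frank=3, Heidi=5, Victor=2
Event 1 (Victor -> Frank, 2): Victor: 2 -> 0, Frank: 3 -> 5. State: Frank=5, Heidi=5, Victor=0
Event 2 (Frank +2): Frank: 5 -> 7. State: Frank=7, Heidi=5, Victor=0
Event 3 (Heidi +3): Heidi: 5 -> 8. State: Frank=7, Heidi=8, Victor=0
Event 4 (Frank -> Victor, 4): Frank: 7 -> 3, Victor: 0 -> 4. State: Frank=3, Heidi=8, Victor=4
Event 5 (Frank +2): Frank: 3 -> 5. State: Frank=5, Heidi=8, Victor=4
Event 6 (Heidi -> Victor, 8): Heidi: 8 -> 0, Victor: 4 -> 12. State: Frank=5, Heidi=0, Victor=12
Event 7 (Heidi +3): Heidi: 0 -> 3. State: Frank=5, Heidi=3, Victor=12
Event 8 (Victor -4): Victor: 12 -> 8. State: Frank=5, Heidi=3, Victor=8
Event 9 (Heidi +2): Heidi: 3 -> 5. State: Frank=5, Heidi=5, Victor=8
Event 10 (Frank -> Victor, 3): Frank: 5 -> 2, Victor: 8 -> 11. State: Frank=2, Heidi=5, Victor=11

Frank's final count: 2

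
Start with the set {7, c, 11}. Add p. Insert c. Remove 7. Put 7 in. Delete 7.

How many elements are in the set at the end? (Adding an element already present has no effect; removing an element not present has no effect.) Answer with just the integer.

Answer: 3

Derivation:
Tracking the set through each operation:
Start: {11, 7, c}
Event 1 (add p): added. Set: {11, 7, c, p}
Event 2 (add c): already present, no change. Set: {11, 7, c, p}
Event 3 (remove 7): removed. Set: {11, c, p}
Event 4 (add 7): added. Set: {11, 7, c, p}
Event 5 (remove 7): removed. Set: {11, c, p}

Final set: {11, c, p} (size 3)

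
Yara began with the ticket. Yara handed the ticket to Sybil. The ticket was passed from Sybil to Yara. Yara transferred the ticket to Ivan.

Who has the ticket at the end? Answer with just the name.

Tracking the ticket through each event:
Start: Yara has the ticket.
After event 1: Sybil has the ticket.
After event 2: Yara has the ticket.
After event 3: Ivan has the ticket.

Answer: Ivan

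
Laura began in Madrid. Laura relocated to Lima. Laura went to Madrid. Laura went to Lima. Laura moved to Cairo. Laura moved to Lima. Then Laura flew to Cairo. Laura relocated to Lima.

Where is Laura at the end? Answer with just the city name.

Answer: Lima

Derivation:
Tracking Laura's location:
Start: Laura is in Madrid.
After move 1: Madrid -> Lima. Laura is in Lima.
After move 2: Lima -> Madrid. Laura is in Madrid.
After move 3: Madrid -> Lima. Laura is in Lima.
After move 4: Lima -> Cairo. Laura is in Cairo.
After move 5: Cairo -> Lima. Laura is in Lima.
After move 6: Lima -> Cairo. Laura is in Cairo.
After move 7: Cairo -> Lima. Laura is in Lima.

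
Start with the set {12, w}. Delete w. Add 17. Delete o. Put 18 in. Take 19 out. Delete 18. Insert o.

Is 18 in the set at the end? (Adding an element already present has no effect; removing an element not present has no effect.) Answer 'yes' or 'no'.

Tracking the set through each operation:
Start: {12, w}
Event 1 (remove w): removed. Set: {12}
Event 2 (add 17): added. Set: {12, 17}
Event 3 (remove o): not present, no change. Set: {12, 17}
Event 4 (add 18): added. Set: {12, 17, 18}
Event 5 (remove 19): not present, no change. Set: {12, 17, 18}
Event 6 (remove 18): removed. Set: {12, 17}
Event 7 (add o): added. Set: {12, 17, o}

Final set: {12, 17, o} (size 3)
18 is NOT in the final set.

Answer: no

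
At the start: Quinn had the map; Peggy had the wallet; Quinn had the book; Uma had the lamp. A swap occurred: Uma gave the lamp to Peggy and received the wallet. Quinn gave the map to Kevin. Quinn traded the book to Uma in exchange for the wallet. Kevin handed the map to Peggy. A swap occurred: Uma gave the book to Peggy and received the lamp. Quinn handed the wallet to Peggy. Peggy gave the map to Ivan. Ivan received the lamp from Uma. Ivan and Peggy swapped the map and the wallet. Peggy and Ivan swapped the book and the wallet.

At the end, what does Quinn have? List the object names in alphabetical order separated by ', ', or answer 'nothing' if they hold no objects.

Tracking all object holders:
Start: map:Quinn, wallet:Peggy, book:Quinn, lamp:Uma
Event 1 (swap lamp<->wallet: now lamp:Peggy, wallet:Uma). State: map:Quinn, wallet:Uma, book:Quinn, lamp:Peggy
Event 2 (give map: Quinn -> Kevin). State: map:Kevin, wallet:Uma, book:Quinn, lamp:Peggy
Event 3 (swap book<->wallet: now book:Uma, wallet:Quinn). State: map:Kevin, wallet:Quinn, book:Uma, lamp:Peggy
Event 4 (give map: Kevin -> Peggy). State: map:Peggy, wallet:Quinn, book:Uma, lamp:Peggy
Event 5 (swap book<->lamp: now book:Peggy, lamp:Uma). State: map:Peggy, wallet:Quinn, book:Peggy, lamp:Uma
Event 6 (give wallet: Quinn -> Peggy). State: map:Peggy, wallet:Peggy, book:Peggy, lamp:Uma
Event 7 (give map: Peggy -> Ivan). State: map:Ivan, wallet:Peggy, book:Peggy, lamp:Uma
Event 8 (give lamp: Uma -> Ivan). State: map:Ivan, wallet:Peggy, book:Peggy, lamp:Ivan
Event 9 (swap map<->wallet: now map:Peggy, wallet:Ivan). State: map:Peggy, wallet:Ivan, book:Peggy, lamp:Ivan
Event 10 (swap book<->wallet: now book:Ivan, wallet:Peggy). State: map:Peggy, wallet:Peggy, book:Ivan, lamp:Ivan

Final state: map:Peggy, wallet:Peggy, book:Ivan, lamp:Ivan
Quinn holds: (nothing).

Answer: nothing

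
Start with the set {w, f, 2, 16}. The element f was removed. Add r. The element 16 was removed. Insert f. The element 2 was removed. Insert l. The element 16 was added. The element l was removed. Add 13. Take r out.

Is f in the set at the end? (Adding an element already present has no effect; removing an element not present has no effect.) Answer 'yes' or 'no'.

Answer: yes

Derivation:
Tracking the set through each operation:
Start: {16, 2, f, w}
Event 1 (remove f): removed. Set: {16, 2, w}
Event 2 (add r): added. Set: {16, 2, r, w}
Event 3 (remove 16): removed. Set: {2, r, w}
Event 4 (add f): added. Set: {2, f, r, w}
Event 5 (remove 2): removed. Set: {f, r, w}
Event 6 (add l): added. Set: {f, l, r, w}
Event 7 (add 16): added. Set: {16, f, l, r, w}
Event 8 (remove l): removed. Set: {16, f, r, w}
Event 9 (add 13): added. Set: {13, 16, f, r, w}
Event 10 (remove r): removed. Set: {13, 16, f, w}

Final set: {13, 16, f, w} (size 4)
f is in the final set.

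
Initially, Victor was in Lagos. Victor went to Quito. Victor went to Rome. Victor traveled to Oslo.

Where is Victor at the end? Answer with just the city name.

Tracking Victor's location:
Start: Victor is in Lagos.
After move 1: Lagos -> Quito. Victor is in Quito.
After move 2: Quito -> Rome. Victor is in Rome.
After move 3: Rome -> Oslo. Victor is in Oslo.

Answer: Oslo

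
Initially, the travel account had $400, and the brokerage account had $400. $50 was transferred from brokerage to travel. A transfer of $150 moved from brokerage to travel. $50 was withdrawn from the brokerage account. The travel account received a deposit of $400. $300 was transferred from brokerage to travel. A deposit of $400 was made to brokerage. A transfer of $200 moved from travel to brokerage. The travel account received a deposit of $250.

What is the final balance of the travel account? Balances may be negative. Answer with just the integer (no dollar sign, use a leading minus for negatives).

Answer: 1350

Derivation:
Tracking account balances step by step:
Start: travel=400, brokerage=400
Event 1 (transfer 50 brokerage -> travel): brokerage: 400 - 50 = 350, travel: 400 + 50 = 450. Balances: travel=450, brokerage=350
Event 2 (transfer 150 brokerage -> travel): brokerage: 350 - 150 = 200, travel: 450 + 150 = 600. Balances: travel=600, brokerage=200
Event 3 (withdraw 50 from brokerage): brokerage: 200 - 50 = 150. Balances: travel=600, brokerage=150
Event 4 (deposit 400 to travel): travel: 600 + 400 = 1000. Balances: travel=1000, brokerage=150
Event 5 (transfer 300 brokerage -> travel): brokerage: 150 - 300 = -150, travel: 1000 + 300 = 1300. Balances: travel=1300, brokerage=-150
Event 6 (deposit 400 to brokerage): brokerage: -150 + 400 = 250. Balances: travel=1300, brokerage=250
Event 7 (transfer 200 travel -> brokerage): travel: 1300 - 200 = 1100, brokerage: 250 + 200 = 450. Balances: travel=1100, brokerage=450
Event 8 (deposit 250 to travel): travel: 1100 + 250 = 1350. Balances: travel=1350, brokerage=450

Final balance of travel: 1350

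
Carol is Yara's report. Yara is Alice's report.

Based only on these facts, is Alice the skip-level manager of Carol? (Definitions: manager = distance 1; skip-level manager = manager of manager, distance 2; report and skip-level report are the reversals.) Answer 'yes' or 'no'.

Reconstructing the manager chain from the given facts:
  Alice -> Yara -> Carol
(each arrow means 'manager of the next')
Positions in the chain (0 = top):
  position of Alice: 0
  position of Yara: 1
  position of Carol: 2

Alice is at position 0, Carol is at position 2; signed distance (j - i) = 2.
'skip-level manager' requires j - i = 2. Actual distance is 2, so the relation HOLDS.

Answer: yes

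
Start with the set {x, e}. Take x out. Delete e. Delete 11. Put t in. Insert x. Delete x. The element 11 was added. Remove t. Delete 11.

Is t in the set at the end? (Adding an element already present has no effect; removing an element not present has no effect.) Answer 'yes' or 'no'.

Tracking the set through each operation:
Start: {e, x}
Event 1 (remove x): removed. Set: {e}
Event 2 (remove e): removed. Set: {}
Event 3 (remove 11): not present, no change. Set: {}
Event 4 (add t): added. Set: {t}
Event 5 (add x): added. Set: {t, x}
Event 6 (remove x): removed. Set: {t}
Event 7 (add 11): added. Set: {11, t}
Event 8 (remove t): removed. Set: {11}
Event 9 (remove 11): removed. Set: {}

Final set: {} (size 0)
t is NOT in the final set.

Answer: no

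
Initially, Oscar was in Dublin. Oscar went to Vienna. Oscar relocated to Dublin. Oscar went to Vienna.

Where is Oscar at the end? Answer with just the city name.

Tracking Oscar's location:
Start: Oscar is in Dublin.
After move 1: Dublin -> Vienna. Oscar is in Vienna.
After move 2: Vienna -> Dublin. Oscar is in Dublin.
After move 3: Dublin -> Vienna. Oscar is in Vienna.

Answer: Vienna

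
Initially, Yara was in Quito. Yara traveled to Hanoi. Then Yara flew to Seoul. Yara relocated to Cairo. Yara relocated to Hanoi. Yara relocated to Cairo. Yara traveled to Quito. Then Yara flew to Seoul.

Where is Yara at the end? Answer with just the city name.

Answer: Seoul

Derivation:
Tracking Yara's location:
Start: Yara is in Quito.
After move 1: Quito -> Hanoi. Yara is in Hanoi.
After move 2: Hanoi -> Seoul. Yara is in Seoul.
After move 3: Seoul -> Cairo. Yara is in Cairo.
After move 4: Cairo -> Hanoi. Yara is in Hanoi.
After move 5: Hanoi -> Cairo. Yara is in Cairo.
After move 6: Cairo -> Quito. Yara is in Quito.
After move 7: Quito -> Seoul. Yara is in Seoul.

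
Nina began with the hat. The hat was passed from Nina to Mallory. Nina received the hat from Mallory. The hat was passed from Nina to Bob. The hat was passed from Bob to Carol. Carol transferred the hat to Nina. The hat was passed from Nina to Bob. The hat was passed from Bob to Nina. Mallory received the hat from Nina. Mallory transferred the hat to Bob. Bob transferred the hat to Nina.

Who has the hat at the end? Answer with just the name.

Answer: Nina

Derivation:
Tracking the hat through each event:
Start: Nina has the hat.
After event 1: Mallory has the hat.
After event 2: Nina has the hat.
After event 3: Bob has the hat.
After event 4: Carol has the hat.
After event 5: Nina has the hat.
After event 6: Bob has the hat.
After event 7: Nina has the hat.
After event 8: Mallory has the hat.
After event 9: Bob has the hat.
After event 10: Nina has the hat.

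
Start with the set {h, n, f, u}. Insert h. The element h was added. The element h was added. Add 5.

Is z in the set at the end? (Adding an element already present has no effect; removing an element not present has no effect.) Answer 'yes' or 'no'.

Answer: no

Derivation:
Tracking the set through each operation:
Start: {f, h, n, u}
Event 1 (add h): already present, no change. Set: {f, h, n, u}
Event 2 (add h): already present, no change. Set: {f, h, n, u}
Event 3 (add h): already present, no change. Set: {f, h, n, u}
Event 4 (add 5): added. Set: {5, f, h, n, u}

Final set: {5, f, h, n, u} (size 5)
z is NOT in the final set.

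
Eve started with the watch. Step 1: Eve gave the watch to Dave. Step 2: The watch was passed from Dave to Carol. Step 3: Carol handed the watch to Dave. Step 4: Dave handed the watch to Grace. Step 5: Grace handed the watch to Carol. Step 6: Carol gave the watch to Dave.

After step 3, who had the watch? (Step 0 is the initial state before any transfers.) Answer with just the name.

Answer: Dave

Derivation:
Tracking the watch holder through step 3:
After step 0 (start): Eve
After step 1: Dave
After step 2: Carol
After step 3: Dave

At step 3, the holder is Dave.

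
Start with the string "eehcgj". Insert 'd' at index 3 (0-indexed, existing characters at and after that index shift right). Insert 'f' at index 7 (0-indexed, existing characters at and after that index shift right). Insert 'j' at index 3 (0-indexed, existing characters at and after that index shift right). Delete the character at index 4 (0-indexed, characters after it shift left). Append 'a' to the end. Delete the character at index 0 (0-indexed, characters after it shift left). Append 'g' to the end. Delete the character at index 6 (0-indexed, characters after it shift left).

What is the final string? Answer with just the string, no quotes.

Answer: ehjcgjag

Derivation:
Applying each edit step by step:
Start: "eehcgj"
Op 1 (insert 'd' at idx 3): "eehcgj" -> "eehdcgj"
Op 2 (insert 'f' at idx 7): "eehdcgj" -> "eehdcgjf"
Op 3 (insert 'j' at idx 3): "eehdcgjf" -> "eehjdcgjf"
Op 4 (delete idx 4 = 'd'): "eehjdcgjf" -> "eehjcgjf"
Op 5 (append 'a'): "eehjcgjf" -> "eehjcgjfa"
Op 6 (delete idx 0 = 'e'): "eehjcgjfa" -> "ehjcgjfa"
Op 7 (append 'g'): "ehjcgjfa" -> "ehjcgjfag"
Op 8 (delete idx 6 = 'f'): "ehjcgjfag" -> "ehjcgjag"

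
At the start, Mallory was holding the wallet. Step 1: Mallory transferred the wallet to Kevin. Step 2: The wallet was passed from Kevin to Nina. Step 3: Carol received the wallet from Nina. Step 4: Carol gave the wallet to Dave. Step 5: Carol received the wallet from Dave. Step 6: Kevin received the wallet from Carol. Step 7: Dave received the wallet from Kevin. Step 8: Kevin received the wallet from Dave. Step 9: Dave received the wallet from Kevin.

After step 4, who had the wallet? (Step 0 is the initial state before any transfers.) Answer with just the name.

Answer: Dave

Derivation:
Tracking the wallet holder through step 4:
After step 0 (start): Mallory
After step 1: Kevin
After step 2: Nina
After step 3: Carol
After step 4: Dave

At step 4, the holder is Dave.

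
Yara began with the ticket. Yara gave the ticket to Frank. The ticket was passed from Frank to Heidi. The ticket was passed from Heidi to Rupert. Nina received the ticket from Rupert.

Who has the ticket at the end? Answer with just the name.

Tracking the ticket through each event:
Start: Yara has the ticket.
After event 1: Frank has the ticket.
After event 2: Heidi has the ticket.
After event 3: Rupert has the ticket.
After event 4: Nina has the ticket.

Answer: Nina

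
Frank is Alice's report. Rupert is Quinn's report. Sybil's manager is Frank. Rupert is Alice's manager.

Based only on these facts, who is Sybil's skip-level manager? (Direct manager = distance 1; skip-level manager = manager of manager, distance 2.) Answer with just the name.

Reconstructing the manager chain from the given facts:
  Quinn -> Rupert -> Alice -> Frank -> Sybil
(each arrow means 'manager of the next')
Positions in the chain (0 = top):
  position of Quinn: 0
  position of Rupert: 1
  position of Alice: 2
  position of Frank: 3
  position of Sybil: 4

Sybil is at position 4; the skip-level manager is 2 steps up the chain, i.e. position 2: Alice.

Answer: Alice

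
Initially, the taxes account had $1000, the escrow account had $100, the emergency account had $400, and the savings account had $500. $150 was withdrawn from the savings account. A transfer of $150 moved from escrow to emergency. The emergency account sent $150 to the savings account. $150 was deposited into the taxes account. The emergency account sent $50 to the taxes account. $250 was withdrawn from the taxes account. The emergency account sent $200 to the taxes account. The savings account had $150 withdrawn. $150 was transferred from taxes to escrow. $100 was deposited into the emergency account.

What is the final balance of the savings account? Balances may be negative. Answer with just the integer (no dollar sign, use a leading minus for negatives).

Answer: 350

Derivation:
Tracking account balances step by step:
Start: taxes=1000, escrow=100, emergency=400, savings=500
Event 1 (withdraw 150 from savings): savings: 500 - 150 = 350. Balances: taxes=1000, escrow=100, emergency=400, savings=350
Event 2 (transfer 150 escrow -> emergency): escrow: 100 - 150 = -50, emergency: 400 + 150 = 550. Balances: taxes=1000, escrow=-50, emergency=550, savings=350
Event 3 (transfer 150 emergency -> savings): emergency: 550 - 150 = 400, savings: 350 + 150 = 500. Balances: taxes=1000, escrow=-50, emergency=400, savings=500
Event 4 (deposit 150 to taxes): taxes: 1000 + 150 = 1150. Balances: taxes=1150, escrow=-50, emergency=400, savings=500
Event 5 (transfer 50 emergency -> taxes): emergency: 400 - 50 = 350, taxes: 1150 + 50 = 1200. Balances: taxes=1200, escrow=-50, emergency=350, savings=500
Event 6 (withdraw 250 from taxes): taxes: 1200 - 250 = 950. Balances: taxes=950, escrow=-50, emergency=350, savings=500
Event 7 (transfer 200 emergency -> taxes): emergency: 350 - 200 = 150, taxes: 950 + 200 = 1150. Balances: taxes=1150, escrow=-50, emergency=150, savings=500
Event 8 (withdraw 150 from savings): savings: 500 - 150 = 350. Balances: taxes=1150, escrow=-50, emergency=150, savings=350
Event 9 (transfer 150 taxes -> escrow): taxes: 1150 - 150 = 1000, escrow: -50 + 150 = 100. Balances: taxes=1000, escrow=100, emergency=150, savings=350
Event 10 (deposit 100 to emergency): emergency: 150 + 100 = 250. Balances: taxes=1000, escrow=100, emergency=250, savings=350

Final balance of savings: 350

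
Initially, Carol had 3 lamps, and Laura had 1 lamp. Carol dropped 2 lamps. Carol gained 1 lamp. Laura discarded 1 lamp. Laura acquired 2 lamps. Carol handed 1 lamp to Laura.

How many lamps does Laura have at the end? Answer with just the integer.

Answer: 3

Derivation:
Tracking counts step by step:
Start: Carol=3, Laura=1
Event 1 (Carol -2): Carol: 3 -> 1. State: Carol=1, Laura=1
Event 2 (Carol +1): Carol: 1 -> 2. State: Carol=2, Laura=1
Event 3 (Laura -1): Laura: 1 -> 0. State: Carol=2, Laura=0
Event 4 (Laura +2): Laura: 0 -> 2. State: Carol=2, Laura=2
Event 5 (Carol -> Laura, 1): Carol: 2 -> 1, Laura: 2 -> 3. State: Carol=1, Laura=3

Laura's final count: 3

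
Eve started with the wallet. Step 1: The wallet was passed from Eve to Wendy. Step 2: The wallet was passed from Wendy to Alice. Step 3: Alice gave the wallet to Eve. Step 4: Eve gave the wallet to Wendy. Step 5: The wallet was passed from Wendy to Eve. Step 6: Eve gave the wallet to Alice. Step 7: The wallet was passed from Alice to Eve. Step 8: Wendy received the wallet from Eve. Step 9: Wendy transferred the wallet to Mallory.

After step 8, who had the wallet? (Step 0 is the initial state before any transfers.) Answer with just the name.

Answer: Wendy

Derivation:
Tracking the wallet holder through step 8:
After step 0 (start): Eve
After step 1: Wendy
After step 2: Alice
After step 3: Eve
After step 4: Wendy
After step 5: Eve
After step 6: Alice
After step 7: Eve
After step 8: Wendy

At step 8, the holder is Wendy.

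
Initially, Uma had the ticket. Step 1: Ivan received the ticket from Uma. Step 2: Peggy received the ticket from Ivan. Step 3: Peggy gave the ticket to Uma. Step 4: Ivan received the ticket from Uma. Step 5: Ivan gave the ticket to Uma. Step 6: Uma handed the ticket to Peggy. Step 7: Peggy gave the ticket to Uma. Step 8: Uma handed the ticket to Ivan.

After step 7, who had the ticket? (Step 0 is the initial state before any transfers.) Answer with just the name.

Tracking the ticket holder through step 7:
After step 0 (start): Uma
After step 1: Ivan
After step 2: Peggy
After step 3: Uma
After step 4: Ivan
After step 5: Uma
After step 6: Peggy
After step 7: Uma

At step 7, the holder is Uma.

Answer: Uma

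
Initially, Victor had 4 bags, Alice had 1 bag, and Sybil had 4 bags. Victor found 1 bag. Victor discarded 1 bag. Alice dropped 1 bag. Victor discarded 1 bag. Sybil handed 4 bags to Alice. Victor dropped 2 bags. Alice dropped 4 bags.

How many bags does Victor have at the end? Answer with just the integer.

Answer: 1

Derivation:
Tracking counts step by step:
Start: Victor=4, Alice=1, Sybil=4
Event 1 (Victor +1): Victor: 4 -> 5. State: Victor=5, Alice=1, Sybil=4
Event 2 (Victor -1): Victor: 5 -> 4. State: Victor=4, Alice=1, Sybil=4
Event 3 (Alice -1): Alice: 1 -> 0. State: Victor=4, Alice=0, Sybil=4
Event 4 (Victor -1): Victor: 4 -> 3. State: Victor=3, Alice=0, Sybil=4
Event 5 (Sybil -> Alice, 4): Sybil: 4 -> 0, Alice: 0 -> 4. State: Victor=3, Alice=4, Sybil=0
Event 6 (Victor -2): Victor: 3 -> 1. State: Victor=1, Alice=4, Sybil=0
Event 7 (Alice -4): Alice: 4 -> 0. State: Victor=1, Alice=0, Sybil=0

Victor's final count: 1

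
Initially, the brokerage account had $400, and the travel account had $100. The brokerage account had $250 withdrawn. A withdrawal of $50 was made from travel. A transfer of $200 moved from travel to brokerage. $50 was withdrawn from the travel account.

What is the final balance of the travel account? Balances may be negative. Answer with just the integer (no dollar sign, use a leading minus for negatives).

Answer: -200

Derivation:
Tracking account balances step by step:
Start: brokerage=400, travel=100
Event 1 (withdraw 250 from brokerage): brokerage: 400 - 250 = 150. Balances: brokerage=150, travel=100
Event 2 (withdraw 50 from travel): travel: 100 - 50 = 50. Balances: brokerage=150, travel=50
Event 3 (transfer 200 travel -> brokerage): travel: 50 - 200 = -150, brokerage: 150 + 200 = 350. Balances: brokerage=350, travel=-150
Event 4 (withdraw 50 from travel): travel: -150 - 50 = -200. Balances: brokerage=350, travel=-200

Final balance of travel: -200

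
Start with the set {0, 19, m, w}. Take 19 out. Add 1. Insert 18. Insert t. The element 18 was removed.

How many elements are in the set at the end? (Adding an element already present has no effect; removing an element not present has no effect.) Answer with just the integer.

Tracking the set through each operation:
Start: {0, 19, m, w}
Event 1 (remove 19): removed. Set: {0, m, w}
Event 2 (add 1): added. Set: {0, 1, m, w}
Event 3 (add 18): added. Set: {0, 1, 18, m, w}
Event 4 (add t): added. Set: {0, 1, 18, m, t, w}
Event 5 (remove 18): removed. Set: {0, 1, m, t, w}

Final set: {0, 1, m, t, w} (size 5)

Answer: 5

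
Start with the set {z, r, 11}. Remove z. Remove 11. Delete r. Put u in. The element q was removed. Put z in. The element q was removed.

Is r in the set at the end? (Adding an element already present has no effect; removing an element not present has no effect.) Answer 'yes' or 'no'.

Answer: no

Derivation:
Tracking the set through each operation:
Start: {11, r, z}
Event 1 (remove z): removed. Set: {11, r}
Event 2 (remove 11): removed. Set: {r}
Event 3 (remove r): removed. Set: {}
Event 4 (add u): added. Set: {u}
Event 5 (remove q): not present, no change. Set: {u}
Event 6 (add z): added. Set: {u, z}
Event 7 (remove q): not present, no change. Set: {u, z}

Final set: {u, z} (size 2)
r is NOT in the final set.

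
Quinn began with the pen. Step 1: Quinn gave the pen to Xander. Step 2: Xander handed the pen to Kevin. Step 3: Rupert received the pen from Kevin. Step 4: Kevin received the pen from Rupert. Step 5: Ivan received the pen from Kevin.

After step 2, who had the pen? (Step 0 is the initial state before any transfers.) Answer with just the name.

Tracking the pen holder through step 2:
After step 0 (start): Quinn
After step 1: Xander
After step 2: Kevin

At step 2, the holder is Kevin.

Answer: Kevin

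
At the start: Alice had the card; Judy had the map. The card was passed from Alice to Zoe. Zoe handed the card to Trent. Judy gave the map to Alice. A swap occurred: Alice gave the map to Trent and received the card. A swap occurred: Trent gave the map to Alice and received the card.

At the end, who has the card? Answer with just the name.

Tracking all object holders:
Start: card:Alice, map:Judy
Event 1 (give card: Alice -> Zoe). State: card:Zoe, map:Judy
Event 2 (give card: Zoe -> Trent). State: card:Trent, map:Judy
Event 3 (give map: Judy -> Alice). State: card:Trent, map:Alice
Event 4 (swap map<->card: now map:Trent, card:Alice). State: card:Alice, map:Trent
Event 5 (swap map<->card: now map:Alice, card:Trent). State: card:Trent, map:Alice

Final state: card:Trent, map:Alice
The card is held by Trent.

Answer: Trent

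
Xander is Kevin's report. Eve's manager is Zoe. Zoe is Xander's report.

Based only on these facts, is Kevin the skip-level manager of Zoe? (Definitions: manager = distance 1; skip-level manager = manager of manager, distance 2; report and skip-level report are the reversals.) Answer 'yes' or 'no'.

Answer: yes

Derivation:
Reconstructing the manager chain from the given facts:
  Kevin -> Xander -> Zoe -> Eve
(each arrow means 'manager of the next')
Positions in the chain (0 = top):
  position of Kevin: 0
  position of Xander: 1
  position of Zoe: 2
  position of Eve: 3

Kevin is at position 0, Zoe is at position 2; signed distance (j - i) = 2.
'skip-level manager' requires j - i = 2. Actual distance is 2, so the relation HOLDS.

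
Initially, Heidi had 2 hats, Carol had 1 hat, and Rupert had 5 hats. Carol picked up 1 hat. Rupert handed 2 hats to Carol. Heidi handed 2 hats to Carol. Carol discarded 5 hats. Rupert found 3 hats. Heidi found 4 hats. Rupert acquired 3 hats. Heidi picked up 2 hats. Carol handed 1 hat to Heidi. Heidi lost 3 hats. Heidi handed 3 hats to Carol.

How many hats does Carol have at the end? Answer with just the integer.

Tracking counts step by step:
Start: Heidi=2, Carol=1, Rupert=5
Event 1 (Carol +1): Carol: 1 -> 2. State: Heidi=2, Carol=2, Rupert=5
Event 2 (Rupert -> Carol, 2): Rupert: 5 -> 3, Carol: 2 -> 4. State: Heidi=2, Carol=4, Rupert=3
Event 3 (Heidi -> Carol, 2): Heidi: 2 -> 0, Carol: 4 -> 6. State: Heidi=0, Carol=6, Rupert=3
Event 4 (Carol -5): Carol: 6 -> 1. State: Heidi=0, Carol=1, Rupert=3
Event 5 (Rupert +3): Rupert: 3 -> 6. State: Heidi=0, Carol=1, Rupert=6
Event 6 (Heidi +4): Heidi: 0 -> 4. State: Heidi=4, Carol=1, Rupert=6
Event 7 (Rupert +3): Rupert: 6 -> 9. State: Heidi=4, Carol=1, Rupert=9
Event 8 (Heidi +2): Heidi: 4 -> 6. State: Heidi=6, Carol=1, Rupert=9
Event 9 (Carol -> Heidi, 1): Carol: 1 -> 0, Heidi: 6 -> 7. State: Heidi=7, Carol=0, Rupert=9
Event 10 (Heidi -3): Heidi: 7 -> 4. State: Heidi=4, Carol=0, Rupert=9
Event 11 (Heidi -> Carol, 3): Heidi: 4 -> 1, Carol: 0 -> 3. State: Heidi=1, Carol=3, Rupert=9

Carol's final count: 3

Answer: 3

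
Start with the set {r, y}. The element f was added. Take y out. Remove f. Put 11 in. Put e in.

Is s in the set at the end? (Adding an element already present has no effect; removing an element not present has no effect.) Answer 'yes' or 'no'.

Answer: no

Derivation:
Tracking the set through each operation:
Start: {r, y}
Event 1 (add f): added. Set: {f, r, y}
Event 2 (remove y): removed. Set: {f, r}
Event 3 (remove f): removed. Set: {r}
Event 4 (add 11): added. Set: {11, r}
Event 5 (add e): added. Set: {11, e, r}

Final set: {11, e, r} (size 3)
s is NOT in the final set.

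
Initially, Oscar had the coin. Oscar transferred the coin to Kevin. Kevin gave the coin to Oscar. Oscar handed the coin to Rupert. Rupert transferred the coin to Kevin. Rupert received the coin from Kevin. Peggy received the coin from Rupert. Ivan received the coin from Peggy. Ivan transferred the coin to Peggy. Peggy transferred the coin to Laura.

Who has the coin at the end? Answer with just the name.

Answer: Laura

Derivation:
Tracking the coin through each event:
Start: Oscar has the coin.
After event 1: Kevin has the coin.
After event 2: Oscar has the coin.
After event 3: Rupert has the coin.
After event 4: Kevin has the coin.
After event 5: Rupert has the coin.
After event 6: Peggy has the coin.
After event 7: Ivan has the coin.
After event 8: Peggy has the coin.
After event 9: Laura has the coin.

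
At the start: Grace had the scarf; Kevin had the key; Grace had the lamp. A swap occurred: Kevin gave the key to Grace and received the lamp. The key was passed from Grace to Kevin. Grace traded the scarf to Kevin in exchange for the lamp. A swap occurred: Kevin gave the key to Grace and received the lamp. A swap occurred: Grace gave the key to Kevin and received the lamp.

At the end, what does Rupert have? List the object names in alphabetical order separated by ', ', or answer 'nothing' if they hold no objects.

Answer: nothing

Derivation:
Tracking all object holders:
Start: scarf:Grace, key:Kevin, lamp:Grace
Event 1 (swap key<->lamp: now key:Grace, lamp:Kevin). State: scarf:Grace, key:Grace, lamp:Kevin
Event 2 (give key: Grace -> Kevin). State: scarf:Grace, key:Kevin, lamp:Kevin
Event 3 (swap scarf<->lamp: now scarf:Kevin, lamp:Grace). State: scarf:Kevin, key:Kevin, lamp:Grace
Event 4 (swap key<->lamp: now key:Grace, lamp:Kevin). State: scarf:Kevin, key:Grace, lamp:Kevin
Event 5 (swap key<->lamp: now key:Kevin, lamp:Grace). State: scarf:Kevin, key:Kevin, lamp:Grace

Final state: scarf:Kevin, key:Kevin, lamp:Grace
Rupert holds: (nothing).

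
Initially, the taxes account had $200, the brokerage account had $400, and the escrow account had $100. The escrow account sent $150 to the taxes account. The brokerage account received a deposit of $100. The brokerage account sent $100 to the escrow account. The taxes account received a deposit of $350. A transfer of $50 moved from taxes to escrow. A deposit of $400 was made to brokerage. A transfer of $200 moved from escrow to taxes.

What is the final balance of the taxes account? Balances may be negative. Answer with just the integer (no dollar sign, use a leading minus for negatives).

Answer: 850

Derivation:
Tracking account balances step by step:
Start: taxes=200, brokerage=400, escrow=100
Event 1 (transfer 150 escrow -> taxes): escrow: 100 - 150 = -50, taxes: 200 + 150 = 350. Balances: taxes=350, brokerage=400, escrow=-50
Event 2 (deposit 100 to brokerage): brokerage: 400 + 100 = 500. Balances: taxes=350, brokerage=500, escrow=-50
Event 3 (transfer 100 brokerage -> escrow): brokerage: 500 - 100 = 400, escrow: -50 + 100 = 50. Balances: taxes=350, brokerage=400, escrow=50
Event 4 (deposit 350 to taxes): taxes: 350 + 350 = 700. Balances: taxes=700, brokerage=400, escrow=50
Event 5 (transfer 50 taxes -> escrow): taxes: 700 - 50 = 650, escrow: 50 + 50 = 100. Balances: taxes=650, brokerage=400, escrow=100
Event 6 (deposit 400 to brokerage): brokerage: 400 + 400 = 800. Balances: taxes=650, brokerage=800, escrow=100
Event 7 (transfer 200 escrow -> taxes): escrow: 100 - 200 = -100, taxes: 650 + 200 = 850. Balances: taxes=850, brokerage=800, escrow=-100

Final balance of taxes: 850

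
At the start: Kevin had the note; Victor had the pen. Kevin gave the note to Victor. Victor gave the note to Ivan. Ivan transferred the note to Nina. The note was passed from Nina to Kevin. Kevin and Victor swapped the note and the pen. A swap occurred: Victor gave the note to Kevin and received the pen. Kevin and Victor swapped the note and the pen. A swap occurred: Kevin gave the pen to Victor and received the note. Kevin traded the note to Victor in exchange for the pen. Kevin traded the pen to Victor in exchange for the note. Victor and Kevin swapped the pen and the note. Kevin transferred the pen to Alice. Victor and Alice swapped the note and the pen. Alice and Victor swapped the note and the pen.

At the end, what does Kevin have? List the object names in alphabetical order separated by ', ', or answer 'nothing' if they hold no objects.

Answer: nothing

Derivation:
Tracking all object holders:
Start: note:Kevin, pen:Victor
Event 1 (give note: Kevin -> Victor). State: note:Victor, pen:Victor
Event 2 (give note: Victor -> Ivan). State: note:Ivan, pen:Victor
Event 3 (give note: Ivan -> Nina). State: note:Nina, pen:Victor
Event 4 (give note: Nina -> Kevin). State: note:Kevin, pen:Victor
Event 5 (swap note<->pen: now note:Victor, pen:Kevin). State: note:Victor, pen:Kevin
Event 6 (swap note<->pen: now note:Kevin, pen:Victor). State: note:Kevin, pen:Victor
Event 7 (swap note<->pen: now note:Victor, pen:Kevin). State: note:Victor, pen:Kevin
Event 8 (swap pen<->note: now pen:Victor, note:Kevin). State: note:Kevin, pen:Victor
Event 9 (swap note<->pen: now note:Victor, pen:Kevin). State: note:Victor, pen:Kevin
Event 10 (swap pen<->note: now pen:Victor, note:Kevin). State: note:Kevin, pen:Victor
Event 11 (swap pen<->note: now pen:Kevin, note:Victor). State: note:Victor, pen:Kevin
Event 12 (give pen: Kevin -> Alice). State: note:Victor, pen:Alice
Event 13 (swap note<->pen: now note:Alice, pen:Victor). State: note:Alice, pen:Victor
Event 14 (swap note<->pen: now note:Victor, pen:Alice). State: note:Victor, pen:Alice

Final state: note:Victor, pen:Alice
Kevin holds: (nothing).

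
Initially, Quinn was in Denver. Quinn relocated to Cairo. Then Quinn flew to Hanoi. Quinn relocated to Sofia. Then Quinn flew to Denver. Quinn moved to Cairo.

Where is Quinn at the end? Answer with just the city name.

Tracking Quinn's location:
Start: Quinn is in Denver.
After move 1: Denver -> Cairo. Quinn is in Cairo.
After move 2: Cairo -> Hanoi. Quinn is in Hanoi.
After move 3: Hanoi -> Sofia. Quinn is in Sofia.
After move 4: Sofia -> Denver. Quinn is in Denver.
After move 5: Denver -> Cairo. Quinn is in Cairo.

Answer: Cairo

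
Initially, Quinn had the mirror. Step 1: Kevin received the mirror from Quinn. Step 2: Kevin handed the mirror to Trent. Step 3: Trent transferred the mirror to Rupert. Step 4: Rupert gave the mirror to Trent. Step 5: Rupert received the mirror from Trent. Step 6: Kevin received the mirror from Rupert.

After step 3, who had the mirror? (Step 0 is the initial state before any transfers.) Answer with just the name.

Tracking the mirror holder through step 3:
After step 0 (start): Quinn
After step 1: Kevin
After step 2: Trent
After step 3: Rupert

At step 3, the holder is Rupert.

Answer: Rupert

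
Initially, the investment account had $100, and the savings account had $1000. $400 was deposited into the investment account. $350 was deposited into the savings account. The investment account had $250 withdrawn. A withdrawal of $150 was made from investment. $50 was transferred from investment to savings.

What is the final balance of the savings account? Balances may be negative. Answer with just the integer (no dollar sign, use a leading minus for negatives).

Tracking account balances step by step:
Start: investment=100, savings=1000
Event 1 (deposit 400 to investment): investment: 100 + 400 = 500. Balances: investment=500, savings=1000
Event 2 (deposit 350 to savings): savings: 1000 + 350 = 1350. Balances: investment=500, savings=1350
Event 3 (withdraw 250 from investment): investment: 500 - 250 = 250. Balances: investment=250, savings=1350
Event 4 (withdraw 150 from investment): investment: 250 - 150 = 100. Balances: investment=100, savings=1350
Event 5 (transfer 50 investment -> savings): investment: 100 - 50 = 50, savings: 1350 + 50 = 1400. Balances: investment=50, savings=1400

Final balance of savings: 1400

Answer: 1400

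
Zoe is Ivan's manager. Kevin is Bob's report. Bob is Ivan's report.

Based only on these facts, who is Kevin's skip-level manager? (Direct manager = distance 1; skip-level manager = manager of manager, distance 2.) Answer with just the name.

Answer: Ivan

Derivation:
Reconstructing the manager chain from the given facts:
  Zoe -> Ivan -> Bob -> Kevin
(each arrow means 'manager of the next')
Positions in the chain (0 = top):
  position of Zoe: 0
  position of Ivan: 1
  position of Bob: 2
  position of Kevin: 3

Kevin is at position 3; the skip-level manager is 2 steps up the chain, i.e. position 1: Ivan.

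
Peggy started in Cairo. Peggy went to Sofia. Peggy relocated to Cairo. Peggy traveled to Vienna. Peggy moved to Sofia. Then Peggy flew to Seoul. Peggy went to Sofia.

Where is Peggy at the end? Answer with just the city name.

Tracking Peggy's location:
Start: Peggy is in Cairo.
After move 1: Cairo -> Sofia. Peggy is in Sofia.
After move 2: Sofia -> Cairo. Peggy is in Cairo.
After move 3: Cairo -> Vienna. Peggy is in Vienna.
After move 4: Vienna -> Sofia. Peggy is in Sofia.
After move 5: Sofia -> Seoul. Peggy is in Seoul.
After move 6: Seoul -> Sofia. Peggy is in Sofia.

Answer: Sofia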